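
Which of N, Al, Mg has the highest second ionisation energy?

N

The second ionization energy removes an electron from the +1 ion. For each element: N⁺ still has 4 valence electrons; Al⁺ still has 2 valence electrons; Mg⁺ still has 1 valence electron.
All are still removing valence electrons, so compare the +1 ions as you would atoms: IE_2 generally rises across a period (higher Z_eff) and falls down a group (larger shell), subject to the usual subshell exceptions.
Valence configurations: N⁺ [He]2s²2p², Al⁺ [Ne]3s², Mg⁺ [Ne]3s¹.
Approximate IE_2 values (kJ/mol): N 2856, Al 1817, Mg 1451.
So the second ionization energies run Mg < Al < N.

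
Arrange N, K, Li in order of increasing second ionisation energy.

IE_2 is the cost of taking one more electron from the +1 cation: N⁺ still has 4 valence electrons; K⁺ is the bare [Ar] core; Li⁺ is the bare [He] core.
Core electrons are held far more tightly than valence electrons, so K and Li top the IE_2 order.
The numbers (kJ/mol): N 2856, K 3052, Li 7298.
Overall IE_2 order: N < K < Li.

N, K, Li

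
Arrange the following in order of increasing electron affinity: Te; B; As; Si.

EA tends to increase across a period and decrease down a group, though the pattern is less regular than for IE or radius.
These sit on a diagonal, where the across-period and down-group effects partly cancel.
As > B: the two effects oppose for this pair; the across-period effect wins (78 vs 27 kJ/mol).
Si > As: period and group pull opposite ways; the down-group shift dominates (134 vs 78 kJ/mol).
Te > Si: the two effects oppose for this pair; the across-period effect wins (190 vs 134 kJ/mol).
For reference (kJ/mol): B 27, Si 134, As 78, Te 190.
So from lowest to highest: B < As < Si < Te.

B, As, Si, Te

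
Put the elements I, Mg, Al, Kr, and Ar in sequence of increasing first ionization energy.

Mg is in period 3, group 2; Al is in period 3, group 13; Ar is in period 3, group 18; Kr is in period 4, group 18; I is in period 5, group 17.
Across a period the outer electron is held more tightly (higher IE₁); down a group it sits in a higher shell, more shielded, and comes off more easily.
Neither a single period nor a single group — weigh both effects.
Mg > Al: this pair runs against the simple trend — see the exception note.
I > Mg: period and group pull opposite ways; the across-period shift dominates (1008 vs 738 kJ/mol).
Kr > I: relative to I, both the across-period and down-group shifts push Kr's first ionization energy up.
Ar > Kr: they share group 18; the group trend gives Ar the larger value.
Note the exception: Mg has a higher first ionization energy than Al, contrary to the simple trend — Al's single 3p electron is easier to remove than one from Mg's filled 3s².
Tabulated first ionization energy (kJ/mol): Mg 738, Al 578, Ar 1521, Kr 1351, I 1008.
So from lowest to highest: Al < Mg < I < Kr < Ar.

Al, Mg, I, Kr, Ar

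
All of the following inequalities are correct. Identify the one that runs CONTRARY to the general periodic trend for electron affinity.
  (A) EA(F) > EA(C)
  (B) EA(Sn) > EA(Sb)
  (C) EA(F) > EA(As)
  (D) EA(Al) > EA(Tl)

(B)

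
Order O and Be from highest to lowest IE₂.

O, Be

Consider each +1 ion: O⁺ still has 5 valence electrons; Be⁺ still has 1 valence electron.
All are still removing valence electrons, so compare the +1 ions as you would atoms: IE_2 generally rises across a period (higher Z_eff) and falls down a group (larger shell), subject to the usual subshell exceptions.
Valence configurations: O⁺ [He]2s²2p³, Be⁺ [He]2s¹.
Approximate IE_2 values (kJ/mol): O 3388, Be 1757.
Putting it together, IE_2: Be < O.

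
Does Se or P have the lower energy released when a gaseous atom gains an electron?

P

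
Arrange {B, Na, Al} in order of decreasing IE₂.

Consider each +1 ion: B⁺ still has 2 valence electrons; Na⁺ is the bare [Ne] core; Al⁺ still has 2 valence electrons.
Core electrons are held far more tightly than valence electrons, so Na tops the IE_2 order.
Valence configurations: B⁺ [He]2s², Al⁺ [Ne]3s².
Approximate IE_2 values (kJ/mol): B 2427, Na 4562, Al 1817.
Hence IE_2: Al < B < Na.

Na, B, Al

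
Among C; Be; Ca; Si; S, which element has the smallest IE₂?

Ca

After 1 electron has been removed, what remains? C⁺ still has 3 valence electrons; Be⁺ still has 1 valence electron; Ca⁺ still has 1 valence electron; Si⁺ still has 3 valence electrons; S⁺ still has 5 valence electrons.
All are still removing valence electrons, so compare the +1 ions as you would atoms: IE_2 generally rises across a period (higher Z_eff) and falls down a group (larger shell), subject to the usual subshell exceptions.
Valence configurations: C⁺ [He]2s²2p¹, Be⁺ [He]2s¹, Ca⁺ [Ar]4s¹, Si⁺ [Ne]3s²3p¹, S⁺ [Ne]3s²3p³.
Approximate IE_2 values (kJ/mol): C 2353, Be 1757, Ca 1145, Si 1577, S 2252.
Hence IE_2: Ca < Si < Be < S < C.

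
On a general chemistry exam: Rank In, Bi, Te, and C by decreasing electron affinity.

Te > C > Bi > In

C is in period 2, group 14; In is in period 5, group 13; Te is in period 5, group 16; Bi is in period 6, group 15.
Atoms with high Z_eff and room in the valence shell (especially the halogens) have the most exothermic electron affinities.
Here both period and group differ, so the two effects have to be weighed against each other.
Bi > In: period and group pull opposite ways; the across-period shift dominates (91 vs 29 kJ/mol).
C > Bi: period and group pull opposite ways; the down-group shift dominates (122 vs 91 kJ/mol).
Te > C: period and group pull opposite ways; the across-period shift dominates (190 vs 122 kJ/mol).
Approximate values (kJ/mol): C 122, In 29, Te 190, Bi 91.
So from highest to lowest: Te > C > Bi > In.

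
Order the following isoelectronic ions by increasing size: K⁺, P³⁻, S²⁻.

K⁺, S²⁻, P³⁻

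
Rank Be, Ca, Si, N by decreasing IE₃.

Be > Ca > N > Si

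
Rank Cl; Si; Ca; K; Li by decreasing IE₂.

IE_2 is the cost of taking one more electron from the +1 cation: Cl⁺ still has 6 valence electrons; Si⁺ still has 3 valence electrons; Ca⁺ still has 1 valence electron; K⁺ is the bare [Ar] core; Li⁺ is the bare [He] core.
Pulling an electron out of a noble-gas core costs far more than removing a remaining valence electron, so K and Li sit at the high end of IE_2.
Valence configurations: Cl⁺ [Ne]3s²3p⁴, Si⁺ [Ne]3s²3p¹, Ca⁺ [Ar]4s¹.
Approximate IE_2 values (kJ/mol): Cl 2298, Si 1577, Ca 1145, K 3052, Li 7298.
So the second ionization energies run Ca < Si < Cl < K < Li.

Li > K > Cl > Si > Ca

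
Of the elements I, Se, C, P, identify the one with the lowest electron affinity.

P

C is in period 2, group 14; P is in period 3, group 15; Se is in period 4, group 16; I is in period 5, group 17.
EA tends to increase across a period and decrease down a group, though the pattern is less regular than for IE or radius.
A diagonal step moves right (one effect) and down (the opposite effect) at once.
C > P: period and group pull opposite ways; the down-group shift dominates (122 vs 72 kJ/mol).
Se > C: period and group pull opposite ways; the across-period shift dominates (195 vs 122 kJ/mol).
I > Se: the two effects oppose for this pair; the across-period effect wins (295 vs 195 kJ/mol).
For reference (kJ/mol): C 122, P 72, Se 195, I 295.
The lowest electron affinity among these belongs to P.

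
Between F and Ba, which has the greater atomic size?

Ba

F is in period 2, group 17; Ba is in period 6, group 2.
Moving right in a period, electrons are added to the same shell under a stronger nuclear pull, so atoms get smaller; moving down, a new shell is opened and atoms get larger.
These span different periods and groups, so the two trends combine.
Ba > F: both effects reinforce here, so Ba is clearly the larger of the two.
Tabulated atomic radius (pm): F 64, Ba 196.
So Ba has the greater atomic size (Ba > F).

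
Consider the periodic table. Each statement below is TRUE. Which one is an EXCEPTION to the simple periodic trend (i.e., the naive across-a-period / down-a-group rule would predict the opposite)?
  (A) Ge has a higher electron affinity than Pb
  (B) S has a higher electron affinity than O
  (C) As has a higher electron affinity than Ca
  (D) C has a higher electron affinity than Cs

The general trend: electron affinity increases across a period and decreases down a group.
(A) Ge (period 4, group 14) vs Pb (period 6, group 14): the stated order agrees with the simple trend.
(B) S (period 3, group 16) vs O (period 2, group 16): the stated order contradicts the simple trend.
(C) As (period 4, group 15) vs Ca (period 4, group 2): the stated order agrees with the simple trend.
(D) C (period 2, group 14) vs Cs (period 6, group 1): the stated order agrees with the simple trend.
The exception is (B): the compact 2p subshell of O repels the added electron more than S's larger 3p does.

(B)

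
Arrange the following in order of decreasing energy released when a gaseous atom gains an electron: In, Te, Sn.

Te, Sn, In

In is in period 5, group 13; Sn is in period 5, group 14; Te is in period 5, group 16.
EA tends to increase across a period and decrease down a group, though the pattern is less regular than for IE or radius.
All lie in period 5, so electron affinity increases left to right.
So from highest to lowest: Te > Sn > In.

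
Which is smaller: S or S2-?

Forming S2- adds 2 electrons to S. More electron–electron repulsion in the same shell, with unchanged nuclear charge, lets the cloud expand.
An anion is larger than its parent atom: S2- > S.

S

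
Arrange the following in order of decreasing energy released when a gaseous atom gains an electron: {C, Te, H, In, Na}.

Electron affinity generally becomes more exothermic across a period toward the halogens and less exothermic down a group.
Neither a single period nor a single group — weigh both effects.
Na > In: the two effects oppose for this pair; the down-group effect wins (53 vs 29 kJ/mol).
H > Na: they share group 1; the group trend gives H the larger value.
C > H: the two effects oppose for this pair; the across-period effect wins (122 vs 73 kJ/mol).
Te > C: period and group pull opposite ways; the across-period shift dominates (190 vs 122 kJ/mol).
For reference (kJ/mol): H 73, C 122, Na 53, In 29, Te 190.
So from highest to lowest: Te > C > H > Na > In.

Te > C > H > Na > In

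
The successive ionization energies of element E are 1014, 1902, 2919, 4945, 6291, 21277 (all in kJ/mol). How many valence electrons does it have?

Look for the largest jump between consecutive ionization energies: IE6/IE5 ≈ 3.4, far larger than any earlier ratio.
That jump marks the point where a core electron is being removed. So the atom has 5 valence electrons.

5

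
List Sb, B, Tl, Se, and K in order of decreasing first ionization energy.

Se > Sb > B > Tl > K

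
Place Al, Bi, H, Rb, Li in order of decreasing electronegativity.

H > Bi > Al > Li > Rb

Smaller atoms with higher effective nuclear charge are more electronegative.
Neither a single period nor a single group — weigh both effects.
Li > Rb: they share group 1; the group trend gives Li the larger value.
Al > Li: the two effects oppose for this pair; the across-period effect wins (1.61 vs 0.98).
Bi > Al: period and group pull opposite ways; the across-period shift dominates (2.02 vs 1.61).
H > Bi: the two effects oppose for this pair; the down-group effect wins (2.20 vs 2.02).
Tabulated electronegativity (Pauling): H 2.20, Li 0.98, Al 1.61, Rb 0.82, Bi 2.02.
So from highest to lowest: H > Bi > Al > Li > Rb.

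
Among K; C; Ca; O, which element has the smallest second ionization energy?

Ca

Consider each +1 ion: K⁺ is the bare [Ar] core; C⁺ still has 3 valence electrons; Ca⁺ still has 1 valence electron; O⁺ still has 5 valence electrons.
Usually core removal costs more than valence removal, but here the competition is close: a tightly held n=2 valence electron can cost more to remove than an n=3 core electron, so the actual values have to decide it.
Valence configurations: C⁺ [He]2s²2p¹, Ca⁺ [Ar]4s¹, O⁺ [He]2s²2p³.
Approximate IE_2 values (kJ/mol): K 3052, C 2353, Ca 1145, O 3388.
Overall IE_2 order: Ca < C < K < O.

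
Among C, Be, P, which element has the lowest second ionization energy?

After 1 electron has been removed, what remains? C⁺ still has 3 valence electrons; Be⁺ still has 1 valence electron; P⁺ still has 4 valence electrons.
All are still removing valence electrons, so compare the +1 ions as you would atoms: IE_2 generally rises across a period (higher Z_eff) and falls down a group (larger shell), subject to the usual subshell exceptions.
Valence configurations: C⁺ [He]2s²2p¹, Be⁺ [He]2s¹, P⁺ [Ne]3s²3p².
Approximate IE_2 values (kJ/mol): C 2353, Be 1757, P 1907.
So the second ionization energies run Be < P < C.

Be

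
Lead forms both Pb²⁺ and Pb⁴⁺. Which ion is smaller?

Pb⁴⁺

Both ions have Z = 82 protons, but Pb⁴⁺ has lost more electrons, so its remaining electrons feel a larger effective nuclear charge per electron and are pulled in more tightly.
Higher positive charge → smaller ion, so Pb²⁺ > Pb⁴⁺.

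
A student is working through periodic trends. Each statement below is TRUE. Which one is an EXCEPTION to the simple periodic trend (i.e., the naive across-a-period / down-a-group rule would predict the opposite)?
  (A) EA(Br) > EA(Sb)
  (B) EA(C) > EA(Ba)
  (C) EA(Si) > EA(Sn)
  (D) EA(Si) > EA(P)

(D)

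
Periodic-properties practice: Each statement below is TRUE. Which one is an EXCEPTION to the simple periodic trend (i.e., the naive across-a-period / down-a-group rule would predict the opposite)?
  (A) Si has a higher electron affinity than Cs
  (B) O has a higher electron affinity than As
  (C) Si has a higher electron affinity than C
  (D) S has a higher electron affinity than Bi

The general trend: electron affinity increases across a period and decreases down a group.
(A) Si (period 3, group 14) vs Cs (period 6, group 1): the stated order agrees with the simple trend.
(B) O (period 2, group 16) vs As (period 4, group 15): the stated order agrees with the simple trend.
(C) Si (period 3, group 14) vs C (period 2, group 14): the stated order contradicts the simple trend.
(D) S (period 3, group 16) vs Bi (period 6, group 15): the stated order agrees with the simple trend.
The exception is (C): Si's larger, more diffuse 3p orbitals accept an added electron slightly more readily than C's compact 2p.

(C)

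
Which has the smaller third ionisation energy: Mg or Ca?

Ca

After 2 electrons have been removed, what remains? Mg²⁺ is the bare [Ne] core; Ca²⁺ is the bare [Ar] core.
All of these are removing an electron from a noble-gas core or deeper; the smaller core (lower principal quantum number) is held far more tightly, and within a period the higher nuclear charge binds the same core more tightly.
Tabulated IE_3 (kJ/mol): Mg 7733, Ca 4912.
Overall IE_3 order: Ca < Mg.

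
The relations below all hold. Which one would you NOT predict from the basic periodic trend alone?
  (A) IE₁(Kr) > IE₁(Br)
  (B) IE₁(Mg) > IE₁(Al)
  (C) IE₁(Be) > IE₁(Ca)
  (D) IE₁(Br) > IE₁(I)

(B)

The general trend: IE₁ increases across a period and decreases down a group.
(A) Kr (period 4, group 18) vs Br (period 4, group 17): the stated order agrees with the simple trend.
(B) Mg (period 3, group 2) vs Al (period 3, group 13): the stated order contradicts the simple trend.
(C) Be (period 2, group 2) vs Ca (period 4, group 2): the stated order agrees with the simple trend.
(D) Br (period 4, group 17) vs I (period 5, group 17): the stated order agrees with the simple trend.
The exception is (B): Al's single 3p electron is easier to remove than one from Mg's filled 3s².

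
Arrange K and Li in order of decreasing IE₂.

Li, K

The second ionization energy removes an electron from the +1 ion. For each element: K⁺ is the bare [Ar] core; Li⁺ is the bare [He] core.
All of these are removing an electron from a noble-gas core or deeper; the smaller core (lower principal quantum number) is held far more tightly, and within a period the higher nuclear charge binds the same core more tightly.
Approximate IE_2 values (kJ/mol): K 3052, Li 7298.
Putting it together, IE_2: K < Li.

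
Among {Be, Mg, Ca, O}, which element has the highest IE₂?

O

Consider each +1 ion: Be⁺ still has 1 valence electron; Mg⁺ still has 1 valence electron; Ca⁺ still has 1 valence electron; O⁺ still has 5 valence electrons.
All are still removing valence electrons, so compare the +1 ions as you would atoms: IE_2 generally rises across a period (higher Z_eff) and falls down a group (larger shell), subject to the usual subshell exceptions.
Valence configurations: Be⁺ [He]2s¹, Mg⁺ [Ne]3s¹, Ca⁺ [Ar]4s¹, O⁺ [He]2s²2p³.
The numbers (kJ/mol): Be 1757, Mg 1451, Ca 1145, O 3388.
So the second ionization energies run Ca < Mg < Be < O.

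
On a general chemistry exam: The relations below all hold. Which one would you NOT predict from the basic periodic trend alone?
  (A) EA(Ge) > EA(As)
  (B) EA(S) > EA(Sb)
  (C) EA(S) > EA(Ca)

(A)

The general trend: electron affinity increases across a period and decreases down a group.
(A) Ge (period 4, group 14) vs As (period 4, group 15): the stated order contradicts the simple trend.
(B) S (period 3, group 16) vs Sb (period 5, group 15): the stated order agrees with the simple trend.
(C) S (period 3, group 16) vs Ca (period 4, group 2): the stated order agrees with the simple trend.
The exception is (A): adding an electron to As's half-filled 4p³ is unfavourable, so Ge (4p²) has the more exothermic EA.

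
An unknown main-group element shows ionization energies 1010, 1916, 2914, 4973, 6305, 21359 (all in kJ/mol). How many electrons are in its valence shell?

Look for the largest jump between consecutive ionization energies: IE6/IE5 ≈ 3.4, far larger than any earlier ratio.
That jump marks the point where a core electron is being removed. So the atom has 5 valence electrons.

5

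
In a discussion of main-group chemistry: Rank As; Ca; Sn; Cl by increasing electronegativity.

Cl is in period 3, group 17; Ca is in period 4, group 2; As is in period 4, group 15; Sn is in period 5, group 14.
EN rises left→right (higher Z_eff, smaller atoms) and falls top→bottom (larger, more shielded atoms).
Here both period and group differ, so the two effects have to be weighed against each other.
Sn > Ca: period and group pull opposite ways; the across-period shift dominates (1.96 vs 1.00).
As > Sn: relative to Sn, both the across-period and down-group shifts push As's electronegativity up.
Cl > As: relative to As, both the across-period and down-group shifts push Cl's electronegativity up.
Approximate values (Pauling): Cl 3.16, Ca 1.00, As 2.18, Sn 1.96.
So from lowest to highest: Ca < Sn < As < Cl.

Ca < Sn < As < Cl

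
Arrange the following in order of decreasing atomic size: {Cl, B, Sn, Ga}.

B is in period 2, group 13; Cl is in period 3, group 17; Ga is in period 4, group 13; Sn is in period 5, group 14.
Across a period the added protons contract the valence shell; down a group each new principal shell makes the atom larger.
Neither a single period nor a single group — weigh both effects.
Cl > B: the two effects oppose for this pair; the down-group effect wins (99 vs 85 pm).
Ga > Cl: relative to Cl, both the across-period and down-group shifts push Ga's atomic radius up.
Sn > Ga: the two effects oppose for this pair; the down-group effect wins (140 vs 124 pm).
Tabulated atomic radius (pm): B 85, Cl 99, Ga 124, Sn 140.
So from largest to smallest: Sn > Ga > Cl > B.

Sn > Ga > Cl > B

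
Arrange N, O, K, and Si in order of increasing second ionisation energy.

After 1 electron has been removed, what remains? N⁺ still has 4 valence electrons; O⁺ still has 5 valence electrons; K⁺ is the bare [Ar] core; Si⁺ still has 3 valence electrons.
Usually core removal costs more than valence removal, but here the competition is close: a tightly held n=2 valence electron can cost more to remove than an n=3 core electron, so the actual values have to decide it.
Valence configurations: N⁺ [He]2s²2p², O⁺ [He]2s²2p³, Si⁺ [Ne]3s²3p¹.
The numbers (kJ/mol): N 2856, O 3388, K 3052, Si 1577.
Putting it together, IE_2: Si < N < K < O.

Si, N, K, O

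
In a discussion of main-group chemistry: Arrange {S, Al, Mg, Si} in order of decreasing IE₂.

S > Al > Si > Mg

IE_2 is the cost of taking one more electron from the +1 cation: S⁺ still has 5 valence electrons; Al⁺ still has 2 valence electrons; Mg⁺ still has 1 valence electron; Si⁺ still has 3 valence electrons.
All are still removing valence electrons, so compare the +1 ions as you would atoms: IE_2 generally rises across a period (higher Z_eff) and falls down a group (larger shell), subject to the usual subshell exceptions.
Valence configurations: S⁺ [Ne]3s²3p³, Al⁺ [Ne]3s², Mg⁺ [Ne]3s¹, Si⁺ [Ne]3s²3p¹.
Si⁺ loses a lone 3p electron whereas Al⁺ must break into a filled 3s² pair, so IE_2(Al) > IE_2(Si) even though Si has the higher nuclear charge.
Approximate IE_2 values (kJ/mol): S 2252, Al 1817, Mg 1451, Si 1577.
Hence IE_2: Mg < Si < Al < S.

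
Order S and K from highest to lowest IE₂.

K, S

Consider each +1 ion: S⁺ still has 5 valence electrons; K⁺ is the bare [Ar] core.
Breaking into a closed-shell core is much more expensive than removing a leftover valence electron — K has the largest IE_2 here.
The numbers (kJ/mol): S 2252, K 3052.
Hence IE_2: S < K.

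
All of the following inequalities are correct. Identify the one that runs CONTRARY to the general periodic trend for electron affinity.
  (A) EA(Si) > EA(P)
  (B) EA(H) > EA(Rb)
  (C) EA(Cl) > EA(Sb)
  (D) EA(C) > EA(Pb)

The general trend: electron affinity increases across a period and decreases down a group.
(A) Si (period 3, group 14) vs P (period 3, group 15): the stated order contradicts the simple trend.
(B) H (period 1, group 1) vs Rb (period 5, group 1): the stated order agrees with the simple trend.
(C) Cl (period 3, group 17) vs Sb (period 5, group 15): the stated order agrees with the simple trend.
(D) C (period 2, group 14) vs Pb (period 6, group 14): the stated order agrees with the simple trend.
The exception is (A): adding an electron to P's half-filled 3p³ is unfavourable, so Si (3p²) has the more exothermic EA.

(A)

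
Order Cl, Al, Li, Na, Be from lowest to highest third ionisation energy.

Consider each +2 ion: Cl²⁺ still has 5 valence electrons; Al²⁺ still has 1 valence electron; Li²⁺ is already 1 electron into the core; Na²⁺ is already 1 electron into the core; Be²⁺ is the bare [He] core.
Pulling an electron out of a noble-gas core costs far more than removing a remaining valence electron, so Na, Li and Be sit at the high end of IE_3.
Valence configurations: Cl²⁺ [Ne]3s²3p³, Al²⁺ [Ne]3s¹.
Tabulated IE_3 (kJ/mol): Cl 3822, Al 2745, Li 11815, Na 6910, Be 14849.
Putting it together, IE_3: Al < Cl < Na < Li < Be.

Al < Cl < Na < Li < Be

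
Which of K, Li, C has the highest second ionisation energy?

Li

Consider each +1 ion: K⁺ is the bare [Ar] core; Li⁺ is the bare [He] core; C⁺ still has 3 valence electrons.
Core electrons are held far more tightly than valence electrons, so K and Li top the IE_2 order.
Approximate IE_2 values (kJ/mol): K 3052, Li 7298, C 2353.
Hence IE_2: C < K < Li.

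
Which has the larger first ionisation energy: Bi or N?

N

N is in period 2, group 15; Bi is in period 6, group 15.
Across a period the outer electron is held more tightly (higher IE₁); down a group it sits in a higher shell, more shielded, and comes off more easily.
All are in group 15, so first ionization energy increases up the group.
So N has the larger first ionisation energy (N > Bi).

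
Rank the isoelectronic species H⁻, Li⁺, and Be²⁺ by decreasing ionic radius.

H⁻, Li⁺, Be²⁺

All of these have 2 electrons, so size is governed by nuclear charge alone: the more protons, the stronger the pull on the same electron cloud, and the smaller the ion.
Nuclear charges: Be²⁺ (Z=4), Li⁺ (Z=3), H⁻ (Z=1).
Largest to smallest: H⁻ > Li⁺ > Be²⁺.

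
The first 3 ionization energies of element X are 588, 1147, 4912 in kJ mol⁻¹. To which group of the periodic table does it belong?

Group 2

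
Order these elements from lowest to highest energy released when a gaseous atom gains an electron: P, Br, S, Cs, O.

O is in period 2, group 16; P is in period 3, group 15; S is in period 3, group 16; Br is in period 4, group 17; Cs is in period 6, group 1.
Electron affinity generally becomes more exothermic across a period toward the halogens and less exothermic down a group.
Here both period and group differ, so the two effects have to be weighed against each other.
P > Cs: both effects reinforce here, so P is clearly the higher of the two.
O > P: both effects reinforce here, so O is clearly the higher of the two.
S > O: this pair runs against the simple trend — see the exception note.
Br > S: period and group pull opposite ways; the across-period shift dominates (325 vs 200 kJ/mol).
Note the exception: S has a higher electron affinity than O, contrary to the simple trend — the compact 2p subshell of O repels the added electron more than S's larger 3p does.
For reference (kJ/mol): O 141, P 72, S 200, Br 325, Cs 46.
So from lowest to highest: Cs < P < O < S < Br.

Cs < P < O < S < Br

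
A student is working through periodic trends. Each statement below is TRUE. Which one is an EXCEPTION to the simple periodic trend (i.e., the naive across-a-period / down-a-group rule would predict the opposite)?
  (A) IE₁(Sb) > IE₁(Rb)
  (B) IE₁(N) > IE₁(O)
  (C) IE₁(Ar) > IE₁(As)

The general trend: first ionisation energy increases across a period and decreases down a group.
(A) Sb (period 5, group 15) vs Rb (period 5, group 1): the stated order agrees with the simple trend.
(B) N (period 2, group 15) vs O (period 2, group 16): the stated order contradicts the simple trend.
(C) Ar (period 3, group 18) vs As (period 4, group 15): the stated order agrees with the simple trend.
The exception is (B): pairing an electron in O's 2p⁴ costs repulsion energy, so O ionizes more easily than half-filled N (2p³).

(B)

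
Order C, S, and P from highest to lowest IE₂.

C > S > P

The second ionization energy removes an electron from the +1 ion. For each element: C⁺ still has 3 valence electrons; S⁺ still has 5 valence electrons; P⁺ still has 4 valence electrons.
All are still removing valence electrons, so compare the +1 ions as you would atoms: IE_2 generally rises across a period (higher Z_eff) and falls down a group (larger shell), subject to the usual subshell exceptions.
Valence configurations: C⁺ [He]2s²2p¹, S⁺ [Ne]3s²3p³, P⁺ [Ne]3s²3p².
Approximate IE_2 values (kJ/mol): C 2353, S 2252, P 1907.
So the second ionization energies run P < S < C.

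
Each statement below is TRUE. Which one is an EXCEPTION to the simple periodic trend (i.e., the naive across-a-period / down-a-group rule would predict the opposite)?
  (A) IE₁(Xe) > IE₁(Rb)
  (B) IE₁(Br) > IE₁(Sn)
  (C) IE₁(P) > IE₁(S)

(C)

The general trend: first ionisation energy increases across a period and decreases down a group.
(A) Xe (period 5, group 18) vs Rb (period 5, group 1): the stated order agrees with the simple trend.
(B) Br (period 4, group 17) vs Sn (period 5, group 14): the stated order agrees with the simple trend.
(C) P (period 3, group 15) vs S (period 3, group 16): the stated order contradicts the simple trend.
The exception is (C): S (3p⁴) ionizes more easily than half-filled P (3p³) because the paired 3p electron in S is pushed out by e⁻–e⁻ repulsion.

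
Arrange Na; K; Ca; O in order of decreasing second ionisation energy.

Na, O, K, Ca

After 1 electron has been removed, what remains? Na⁺ is the bare [Ne] core; K⁺ is the bare [Ar] core; Ca⁺ still has 1 valence electron; O⁺ still has 5 valence electrons.
Usually core removal costs more than valence removal, but here the competition is close: a tightly held n=2 valence electron can cost more to remove than an n=3 core electron, so the actual values have to decide it.
Valence configurations: Ca⁺ [Ar]4s¹, O⁺ [He]2s²2p³.
Tabulated IE_2 (kJ/mol): Na 4562, K 3052, Ca 1145, O 3388.
Overall IE_2 order: Ca < K < O < Na.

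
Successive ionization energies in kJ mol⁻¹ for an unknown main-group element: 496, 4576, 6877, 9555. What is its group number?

Look for the largest jump between consecutive ionization energies: IE2/IE1 ≈ 9.2, far larger than any earlier ratio.
That jump marks the point where a core electron is being removed. So the atom has 1 valence electron.
A main-group element with 1 valence electron is in group 1.

Group 1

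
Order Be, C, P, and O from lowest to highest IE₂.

After 1 electron has been removed, what remains? Be⁺ still has 1 valence electron; C⁺ still has 3 valence electrons; P⁺ still has 4 valence electrons; O⁺ still has 5 valence electrons.
All are still removing valence electrons, so compare the +1 ions as you would atoms: IE_2 generally rises across a period (higher Z_eff) and falls down a group (larger shell), subject to the usual subshell exceptions.
Valence configurations: Be⁺ [He]2s¹, C⁺ [He]2s²2p¹, P⁺ [Ne]3s²3p², O⁺ [He]2s²2p³.
Tabulated IE_2 (kJ/mol): Be 1757, C 2353, P 1907, O 3388.
So the second ionization energies run Be < P < C < O.

Be < P < C < O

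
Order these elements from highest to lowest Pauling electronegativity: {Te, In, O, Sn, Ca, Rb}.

O > Te > Sn > In > Ca > Rb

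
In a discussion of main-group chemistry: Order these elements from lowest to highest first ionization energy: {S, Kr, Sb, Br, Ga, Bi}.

S is in period 3, group 16; Ga is in period 4, group 13; Br is in period 4, group 17; Kr is in period 4, group 18; Sb is in period 5, group 15; Bi is in period 6, group 15.
First ionization energy rises across a period (greater Z_eff holds electrons more tightly) and falls down a group (valence electrons are farther from the nucleus).
Neither a single period nor a single group — weigh both effects.
Bi > Ga: the two effects oppose for this pair; the across-period effect wins (703 vs 579 kJ/mol).
Sb > Bi: Sb sits above Bi in group 15, so the down-group effect alone puts Sb higher.
S > Sb: relative to Sb, both the across-period and down-group shifts push S's first ionization energy up.
Br > S: period and group pull opposite ways; the across-period shift dominates (1140 vs 1000 kJ/mol).
Kr > Br: both are in period 4; the period trend gives Kr the larger value.
Tabulated first ionization energy (kJ/mol): S 1000, Ga 579, Br 1140, Kr 1351, Sb 831, Bi 703.
So from lowest to highest: Ga < Bi < Sb < S < Br < Kr.

Ga, Bi, Sb, S, Br, Kr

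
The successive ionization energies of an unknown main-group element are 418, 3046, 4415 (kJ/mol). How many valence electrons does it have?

Look for the largest jump between consecutive ionization energies: IE2/IE1 ≈ 7.3, far larger than any earlier ratio.
That jump marks the point where a core electron is being removed. So the atom has 1 valence electron.

1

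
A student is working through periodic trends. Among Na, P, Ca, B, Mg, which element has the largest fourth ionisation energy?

B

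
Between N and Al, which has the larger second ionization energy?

The second ionization energy removes an electron from the +1 ion. For each element: N⁺ still has 4 valence electrons; Al⁺ still has 2 valence electrons.
All are still removing valence electrons, so compare the +1 ions as you would atoms: IE_2 generally rises across a period (higher Z_eff) and falls down a group (larger shell), subject to the usual subshell exceptions.
Valence configurations: N⁺ [He]2s²2p², Al⁺ [Ne]3s².
Tabulated IE_2 (kJ/mol): N 2856, Al 1817.
Putting it together, IE_2: Al < N.

N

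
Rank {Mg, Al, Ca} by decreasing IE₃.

IE_3 is the cost of taking one more electron from the +2 cation: Mg²⁺ is the bare [Ne] core; Al²⁺ still has 1 valence electron; Ca²⁺ is the bare [Ar] core.
Pulling an electron out of a noble-gas core costs far more than removing a remaining valence electron, so Ca and Mg sit at the high end of IE_3.
Tabulated IE_3 (kJ/mol): Mg 7733, Al 2745, Ca 4912.
Overall IE_3 order: Al < Ca < Mg.

Mg > Ca > Al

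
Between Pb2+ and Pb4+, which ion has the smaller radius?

Both ions have Z = 82 protons, but Pb4+ has lost more electrons, so its remaining electrons feel a larger effective nuclear charge per electron and are pulled in more tightly.
Higher positive charge → smaller ion, so Pb2+ > Pb4+.

Pb4+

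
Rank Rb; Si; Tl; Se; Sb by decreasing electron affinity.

Si is in period 3, group 14; Se is in period 4, group 16; Rb is in period 5, group 1; Sb is in period 5, group 15; Tl is in period 6, group 13.
EA tends to increase across a period and decrease down a group, though the pattern is less regular than for IE or radius.
Here both period and group differ, so the two effects have to be weighed against each other.
Rb > Tl: period and group pull opposite ways; the down-group shift dominates (47 vs 19 kJ/mol).
Sb > Rb: both are in period 5; the period trend gives Sb the larger value.
Si > Sb: the two effects oppose for this pair; the down-group effect wins (134 vs 103 kJ/mol).
Se > Si: the two effects oppose for this pair; the across-period effect wins (195 vs 134 kJ/mol).
Approximate values (kJ/mol): Si 134, Se 195, Rb 47, Sb 103, Tl 19.
So from highest to lowest: Se > Si > Sb > Rb > Tl.

Se > Si > Sb > Rb > Tl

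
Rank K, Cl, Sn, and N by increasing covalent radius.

N is in period 2, group 15; Cl is in period 3, group 17; K is in period 4, group 1; Sn is in period 5, group 14.
Atomic radius shrinks across a period as nuclear charge pulls the same shell inward, and grows down a group as new shells are added.
Here both period and group differ, so the two effects have to be weighed against each other.
Cl > N: period and group pull opposite ways; the down-group shift dominates (99 vs 71 pm).
Sn > Cl: both effects reinforce here, so Sn is clearly the larger of the two.
K > Sn: the two effects oppose for this pair; the across-period effect wins (196 vs 140 pm).
Approximate values (pm): N 71, Cl 99, K 196, Sn 140.
So from smallest to largest: N < Cl < Sn < K.

N < Cl < Sn < K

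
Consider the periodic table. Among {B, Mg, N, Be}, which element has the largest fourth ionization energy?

B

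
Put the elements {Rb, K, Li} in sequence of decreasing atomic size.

Rb > K > Li

Li is in period 2, group 1; K is in period 4, group 1; Rb is in period 5, group 1.
Atomic radius shrinks across a period as nuclear charge pulls the same shell inward, and grows down a group as new shells are added.
All are in group 1, so atomic radius increases down the group.
So from largest to smallest: Rb > K > Li.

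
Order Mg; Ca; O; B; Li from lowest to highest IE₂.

After 1 electron has been removed, what remains? Mg⁺ still has 1 valence electron; Ca⁺ still has 1 valence electron; O⁺ still has 5 valence electrons; B⁺ still has 2 valence electrons; Li⁺ is the bare [He] core.
Pulling an electron out of a noble-gas core costs far more than removing a remaining valence electron, so Li sits at the high end of IE_2.
Valence configurations: Mg⁺ [Ne]3s¹, Ca⁺ [Ar]4s¹, O⁺ [He]2s²2p³, B⁺ [He]2s².
Approximate IE_2 values (kJ/mol): Mg 1451, Ca 1145, O 3388, B 2427, Li 7298.
Putting it together, IE_2: Ca < Mg < B < O < Li.

Ca < Mg < B < O < Li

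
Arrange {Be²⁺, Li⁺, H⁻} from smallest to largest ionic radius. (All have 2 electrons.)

Be²⁺ < Li⁺ < H⁻

All of these have 2 electrons, so size is governed by nuclear charge alone: the more protons, the stronger the pull on the same electron cloud, and the smaller the ion.
Nuclear charges: Be²⁺ (Z=4), Li⁺ (Z=3), H⁻ (Z=1).
Smallest to largest: Be²⁺ < Li⁺ < H⁻.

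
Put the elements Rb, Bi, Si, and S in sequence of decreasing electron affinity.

S, Si, Bi, Rb

Si is in period 3, group 14; S is in period 3, group 16; Rb is in period 5, group 1; Bi is in period 6, group 15.
Electron affinity generally becomes more exothermic across a period toward the halogens and less exothermic down a group.
These span different periods and groups, so the two trends combine.
Bi > Rb: period and group pull opposite ways; the across-period shift dominates (91 vs 47 kJ/mol).
Si > Bi: the two effects oppose for this pair; the down-group effect wins (134 vs 91 kJ/mol).
S > Si: both are in period 3; the period trend gives S the larger value.
For reference (kJ/mol): Si 134, S 200, Rb 47, Bi 91.
So from highest to lowest: S > Si > Bi > Rb.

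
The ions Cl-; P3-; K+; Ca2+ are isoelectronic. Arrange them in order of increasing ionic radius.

All of these have 18 electrons, so size is governed by nuclear charge alone: the more protons, the stronger the pull on the same electron cloud, and the smaller the ion.
Nuclear charges: Ca2+ (Z=20), K+ (Z=19), Cl- (Z=17), P3- (Z=15).
Smallest to largest: Ca2+ < K+ < Cl- < P3-.

Ca2+, K+, Cl-, P3-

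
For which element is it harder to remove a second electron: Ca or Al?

Al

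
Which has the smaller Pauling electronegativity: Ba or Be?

Ba

Electronegativity increases across a period and decreases down a group, tracking effective nuclear charge and atomic size.
All are in group 2, so electronegativity increases up the group.
So Ba has the smaller Pauling electronegativity (Ba < Be).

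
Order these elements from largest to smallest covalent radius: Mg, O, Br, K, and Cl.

K, Mg, Br, Cl, O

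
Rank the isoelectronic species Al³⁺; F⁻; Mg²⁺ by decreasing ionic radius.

All of these have 10 electrons, so size is governed by nuclear charge alone: the more protons, the stronger the pull on the same electron cloud, and the smaller the ion.
Nuclear charges: Al³⁺ (Z=13), Mg²⁺ (Z=12), F⁻ (Z=9).
Largest to smallest: F⁻ > Mg²⁺ > Al³⁺.

F⁻ > Mg²⁺ > Al³⁺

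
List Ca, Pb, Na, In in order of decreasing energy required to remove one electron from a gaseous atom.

Pb > Ca > In > Na

IE₁ increases left→right with effective nuclear charge and decreases top→bottom as the valence shell moves farther out.
A diagonal step moves right (one effect) and down (the opposite effect) at once.
In > Na: the two effects oppose for this pair; the across-period effect wins (558 vs 496 kJ/mol).
Ca > In: the two effects oppose for this pair; the down-group effect wins (590 vs 558 kJ/mol).
Pb > Ca: period and group pull opposite ways; the across-period shift dominates (716 vs 590 kJ/mol).
Approximate values (kJ/mol): Na 496, Ca 590, In 558, Pb 716.
So from highest to lowest: Pb > Ca > In > Na.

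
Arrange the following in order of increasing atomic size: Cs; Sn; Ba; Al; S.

S < Al < Sn < Ba < Cs

Al is in period 3, group 13; S is in period 3, group 16; Sn is in period 5, group 14; Cs is in period 6, group 1; Ba is in period 6, group 2.
Across a period the added protons contract the valence shell; down a group each new principal shell makes the atom larger.
These span different periods and groups, so the two trends combine.
Al > S: both are in period 3; the period trend gives Al the larger value.
Sn > Al: period and group pull opposite ways; the down-group shift dominates (140 vs 126 pm).
Ba > Sn: both effects reinforce here, so Ba is clearly the larger of the two.
Cs > Ba: both are in period 6; the period trend gives Cs the larger value.
Tabulated atomic radius (pm): Al 126, S 103, Sn 140, Cs 232, Ba 196.
So from smallest to largest: S < Al < Sn < Ba < Cs.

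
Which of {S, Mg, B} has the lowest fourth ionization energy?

S

The fourth ionization energy removes an electron from the +3 ion. For each element: S³⁺ still has 3 valence electrons; Mg³⁺ is already 1 electron into the core; B³⁺ is the bare [He] core.
Core electrons are held far more tightly than valence electrons, so Mg and B top the IE_4 order.
Approximate IE_4 values (kJ/mol): S 4556, Mg 10543, B 25026.
Putting it together, IE_4: S < Mg < B.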